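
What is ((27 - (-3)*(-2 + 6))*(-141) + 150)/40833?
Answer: -1783/13611 ≈ -0.13100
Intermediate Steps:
((27 - (-3)*(-2 + 6))*(-141) + 150)/40833 = ((27 - (-3)*4)*(-141) + 150)*(1/40833) = ((27 - 1*(-12))*(-141) + 150)*(1/40833) = ((27 + 12)*(-141) + 150)*(1/40833) = (39*(-141) + 150)*(1/40833) = (-5499 + 150)*(1/40833) = -5349*1/40833 = -1783/13611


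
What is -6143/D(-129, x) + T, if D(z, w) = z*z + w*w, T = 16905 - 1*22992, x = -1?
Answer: -101305997/16642 ≈ -6087.4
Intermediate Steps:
T = -6087 (T = 16905 - 22992 = -6087)
D(z, w) = w² + z² (D(z, w) = z² + w² = w² + z²)
-6143/D(-129, x) + T = -6143/((-1)² + (-129)²) - 6087 = -6143/(1 + 16641) - 6087 = -6143/16642 - 6087 = -101305997/16642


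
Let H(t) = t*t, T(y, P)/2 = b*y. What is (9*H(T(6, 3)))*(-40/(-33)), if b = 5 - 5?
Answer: 0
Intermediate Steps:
b = 0
T(y, P) = 0 (T(y, P) = 2*(0*y) = 2*0 = 0)
H(t) = t²
(9*H(T(6, 3)))*(-40/(-33)) = (9*0²)*(-40/(-33)) = (9*0)*(-40*(-1/33)) = 0*(40/33) = 0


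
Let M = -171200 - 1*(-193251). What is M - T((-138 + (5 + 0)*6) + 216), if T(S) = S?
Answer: 21943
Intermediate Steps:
M = 22051 (M = -171200 + 193251 = 22051)
M - T((-138 + (5 + 0)*6) + 216) = 22051 - ((-138 + (5 + 0)*6) + 216) = 22051 - ((-138 + 5*6) + 216) = 22051 - ((-138 + 30) + 216) = 22051 - (-108 + 216) = 22051 - 1*108 = 22051 - 108 = 21943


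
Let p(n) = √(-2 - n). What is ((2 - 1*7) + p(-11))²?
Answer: 4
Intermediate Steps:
((2 - 1*7) + p(-11))² = ((2 - 1*7) + √(-2 - 1*(-11)))² = ((2 - 7) + √(-2 + 11))² = (-5 + √9)² = (-5 + 3)² = (-2)² = 4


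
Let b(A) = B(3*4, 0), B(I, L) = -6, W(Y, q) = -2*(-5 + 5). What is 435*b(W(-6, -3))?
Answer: -2610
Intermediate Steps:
W(Y, q) = 0 (W(Y, q) = -2*0 = 0)
b(A) = -6
435*b(W(-6, -3)) = 435*(-6) = -2610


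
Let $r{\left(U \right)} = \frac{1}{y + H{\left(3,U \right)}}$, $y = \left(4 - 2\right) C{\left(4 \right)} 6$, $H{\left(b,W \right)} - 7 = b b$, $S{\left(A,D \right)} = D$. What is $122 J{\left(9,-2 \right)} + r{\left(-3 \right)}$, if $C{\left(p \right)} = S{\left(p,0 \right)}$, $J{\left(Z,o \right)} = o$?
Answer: $- \frac{3903}{16} \approx -243.94$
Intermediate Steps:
$C{\left(p \right)} = 0$
$H{\left(b,W \right)} = 7 + b^{2}$ ($H{\left(b,W \right)} = 7 + b b = 7 + b^{2}$)
$y = 0$ ($y = \left(4 - 2\right) 0 \cdot 6 = 2 \cdot 0 = 0$)
$r{\left(U \right)} = \frac{1}{16}$ ($r{\left(U \right)} = \frac{1}{0 + \left(7 + 3^{2}\right)} = \frac{1}{0 + \left(7 + 9\right)} = \frac{1}{0 + 16} = \frac{1}{16}$)
$122 J{\left(9,-2 \right)} + r{\left(-3 \right)} = 122 \left(-2\right) + \frac{1}{16} = -244 + \frac{1}{16} = - \frac{3903}{16}$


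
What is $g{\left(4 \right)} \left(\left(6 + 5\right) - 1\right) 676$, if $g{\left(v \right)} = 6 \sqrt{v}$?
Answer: $81120$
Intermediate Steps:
$g{\left(4 \right)} \left(\left(6 + 5\right) - 1\right) 676 = 6 \sqrt{4} \left(\left(6 + 5\right) - 1\right) 676 = 6 \cdot 2 \left(11 - 1\right) 676 = 12 \cdot 10 \cdot 676 = 120 \cdot 676 = 81120$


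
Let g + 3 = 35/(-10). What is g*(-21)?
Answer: 273/2 ≈ 136.50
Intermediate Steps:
g = -13/2 (g = -3 + 35/(-10) = -3 - ⅒*35 = -3 - 7/2 = -13/2 ≈ -6.5000)
g*(-21) = -13/2*(-21) = 273/2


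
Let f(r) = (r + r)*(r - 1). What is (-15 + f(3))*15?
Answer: -45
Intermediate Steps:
f(r) = 2*r*(-1 + r) (f(r) = (2*r)*(-1 + r) = 2*r*(-1 + r))
(-15 + f(3))*15 = (-15 + 2*3*(-1 + 3))*15 = (-15 + 2*3*2)*15 = (-15 + 12)*15 = -3*15 = -45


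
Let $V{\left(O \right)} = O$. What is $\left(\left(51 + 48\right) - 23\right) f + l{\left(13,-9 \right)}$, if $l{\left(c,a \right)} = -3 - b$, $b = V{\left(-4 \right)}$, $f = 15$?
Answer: $1141$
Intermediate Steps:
$b = -4$
$l{\left(c,a \right)} = 1$ ($l{\left(c,a \right)} = -3 - -4 = -3 + 4 = 1$)
$\left(\left(51 + 48\right) - 23\right) f + l{\left(13,-9 \right)} = \left(\left(51 + 48\right) - 23\right) 15 + 1 = \left(99 - 23\right) 15 + 1 = 76 \cdot 15 + 1 = 1140 + 1 = 1141$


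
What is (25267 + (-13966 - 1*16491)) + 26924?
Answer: 21734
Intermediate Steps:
(25267 + (-13966 - 1*16491)) + 26924 = (25267 + (-13966 - 16491)) + 26924 = (25267 - 30457) + 26924 = -5190 + 26924 = 21734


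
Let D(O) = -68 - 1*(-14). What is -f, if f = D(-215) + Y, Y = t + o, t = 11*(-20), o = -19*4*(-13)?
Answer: -714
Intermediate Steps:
o = 988 (o = -76*(-13) = 988)
t = -220
Y = 768 (Y = -220 + 988 = 768)
D(O) = -54 (D(O) = -68 + 14 = -54)
f = 714 (f = -54 + 768 = 714)
-f = -1*714 = -714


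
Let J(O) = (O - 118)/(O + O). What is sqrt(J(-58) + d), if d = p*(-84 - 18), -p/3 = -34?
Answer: 2*I*sqrt(2187122)/29 ≈ 101.99*I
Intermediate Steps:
p = 102 (p = -3*(-34) = 102)
J(O) = (-118 + O)/(2*O) (J(O) = (-118 + O)/((2*O)) = (-118 + O)*(1/(2*O)) = (-118 + O)/(2*O))
d = -10404 (d = 102*(-84 - 18) = 102*(-102) = -10404)
sqrt(J(-58) + d) = sqrt((1/2)*(-118 - 58)/(-58) - 10404) = sqrt((1/2)*(-1/58)*(-176) - 10404) = sqrt(44/29 - 10404) = sqrt(-301672/29) = 2*I*sqrt(2187122)/29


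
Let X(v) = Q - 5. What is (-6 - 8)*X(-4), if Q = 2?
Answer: 42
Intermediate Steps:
X(v) = -3 (X(v) = 2 - 5 = -3)
(-6 - 8)*X(-4) = (-6 - 8)*(-3) = -14*(-3) = 42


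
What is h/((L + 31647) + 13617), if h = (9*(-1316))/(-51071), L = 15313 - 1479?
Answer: 5922/1509096979 ≈ 3.9242e-6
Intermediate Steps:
L = 13834
h = 11844/51071 (h = -11844*(-1/51071) = 11844/51071 ≈ 0.23191)
h/((L + 31647) + 13617) = 11844/(51071*((13834 + 31647) + 13617)) = 11844/(51071*(45481 + 13617)) = (11844/51071)/59098 = (11844/51071)*(1/59098) = 5922/1509096979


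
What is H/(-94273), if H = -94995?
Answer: 94995/94273 ≈ 1.0077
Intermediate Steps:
H/(-94273) = -94995/(-94273) = -94995*(-1/94273) = 94995/94273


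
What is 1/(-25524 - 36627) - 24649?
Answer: -1531960000/62151 ≈ -24649.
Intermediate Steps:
1/(-25524 - 36627) - 24649 = 1/(-62151) - 24649 = -1/62151 - 24649 = -1531960000/62151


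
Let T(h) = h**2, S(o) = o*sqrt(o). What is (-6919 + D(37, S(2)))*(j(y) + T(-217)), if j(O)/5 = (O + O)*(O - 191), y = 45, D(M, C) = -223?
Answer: 132919762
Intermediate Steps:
S(o) = o**(3/2)
j(O) = 10*O*(-191 + O) (j(O) = 5*((O + O)*(O - 191)) = 5*((2*O)*(-191 + O)) = 5*(2*O*(-191 + O)) = 10*O*(-191 + O))
(-6919 + D(37, S(2)))*(j(y) + T(-217)) = (-6919 - 223)*(10*45*(-191 + 45) + (-217)**2) = -7142*(10*45*(-146) + 47089) = -7142*(-65700 + 47089) = -7142*(-18611) = 132919762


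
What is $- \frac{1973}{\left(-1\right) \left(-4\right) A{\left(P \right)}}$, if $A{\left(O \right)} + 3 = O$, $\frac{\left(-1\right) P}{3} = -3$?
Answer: $- \frac{1973}{24} \approx -82.208$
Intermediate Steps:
$P = 9$ ($P = \left(-3\right) \left(-3\right) = 9$)
$A{\left(O \right)} = -3 + O$
$- \frac{1973}{\left(-1\right) \left(-4\right) A{\left(P \right)}} = - \frac{1973}{\left(-1\right) \left(-4\right) \left(-3 + 9\right)} = - \frac{1973}{4 \cdot 6} = - \frac{1973}{24}$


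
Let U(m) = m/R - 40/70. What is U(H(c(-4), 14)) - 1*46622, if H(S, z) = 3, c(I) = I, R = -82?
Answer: -26761377/574 ≈ -46623.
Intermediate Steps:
U(m) = -4/7 - m/82 (U(m) = m/(-82) - 40/70 = m*(-1/82) - 40*1/70 = -m/82 - 4/7 = -4/7 - m/82)
U(H(c(-4), 14)) - 1*46622 = (-4/7 - 1/82*3) - 1*46622 = (-4/7 - 3/82) - 46622 = -349/574 - 46622 = -26761377/574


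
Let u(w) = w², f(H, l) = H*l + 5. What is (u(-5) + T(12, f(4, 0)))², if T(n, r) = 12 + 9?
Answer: 2116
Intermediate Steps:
f(H, l) = 5 + H*l
T(n, r) = 21
(u(-5) + T(12, f(4, 0)))² = ((-5)² + 21)² = (25 + 21)² = 46² = 2116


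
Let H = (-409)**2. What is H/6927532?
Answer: 167281/6927532 ≈ 0.024147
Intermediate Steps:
H = 167281
H/6927532 = 167281/6927532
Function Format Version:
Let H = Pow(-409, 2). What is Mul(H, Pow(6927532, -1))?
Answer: Rational(167281, 6927532) ≈ 0.024147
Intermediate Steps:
H = 167281
Mul(H, Pow(6927532, -1)) = Mul(167281, Pow(6927532, -1)) = Mul(167281, Rational(1, 6927532)) = Rational(167281, 6927532)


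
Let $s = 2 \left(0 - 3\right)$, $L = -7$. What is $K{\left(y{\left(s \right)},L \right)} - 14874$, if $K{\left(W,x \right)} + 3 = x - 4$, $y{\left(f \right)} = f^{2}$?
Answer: $-14888$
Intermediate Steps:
$s = -6$ ($s = 2 \left(-3\right) = -6$)
$K{\left(W,x \right)} = -7 + x$ ($K{\left(W,x \right)} = -3 + \left(x - 4\right) = -3 + \left(-4 + x\right) = -7 + x$)
$K{\left(y{\left(s \right)},L \right)} - 14874 = \left(-7 - 7\right) - 14874 = -14 - 14874 = -14888$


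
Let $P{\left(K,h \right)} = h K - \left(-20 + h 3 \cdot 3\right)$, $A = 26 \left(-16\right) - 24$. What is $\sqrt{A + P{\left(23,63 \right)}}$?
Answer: $\sqrt{462} \approx 21.494$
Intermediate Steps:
$A = -440$ ($A = -416 - 24 = -440$)
$P{\left(K,h \right)} = 20 - 9 h + K h$ ($P{\left(K,h \right)} = K h - \left(-20 + 3 h 3\right) = K h - \left(-20 + 9 h\right) = 20 - 9 h + K h$)
$\sqrt{A + P{\left(23,63 \right)}} = \sqrt{-440 + \left(20 - 567 + 23 \cdot 63\right)} = \sqrt{-440 + \left(20 - 567 + 1449\right)} = \sqrt{-440 + 902} = \sqrt{462}$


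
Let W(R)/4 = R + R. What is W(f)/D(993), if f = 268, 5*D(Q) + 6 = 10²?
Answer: 5360/47 ≈ 114.04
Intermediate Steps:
D(Q) = 94/5 (D(Q) = -6/5 + (⅕)*10² = -6/5 + (⅕)*100 = -6/5 + 20 = 94/5)
W(R) = 8*R (W(R) = 4*(R + R) = 4*(2*R) = 8*R)
W(f)/D(993) = (8*268)/(94/5) = 2144*(5/94) = 5360/47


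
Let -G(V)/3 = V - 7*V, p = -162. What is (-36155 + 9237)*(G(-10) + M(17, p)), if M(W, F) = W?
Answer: 4387634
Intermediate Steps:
G(V) = 18*V (G(V) = -3*(V - 7*V) = -(-18)*V = 18*V)
(-36155 + 9237)*(G(-10) + M(17, p)) = (-36155 + 9237)*(18*(-10) + 17) = -26918*(-180 + 17) = -26918*(-163) = 4387634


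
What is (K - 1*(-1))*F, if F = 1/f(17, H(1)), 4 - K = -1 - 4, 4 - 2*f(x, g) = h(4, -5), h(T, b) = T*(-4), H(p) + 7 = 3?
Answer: 1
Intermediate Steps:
H(p) = -4 (H(p) = -7 + 3 = -4)
h(T, b) = -4*T
f(x, g) = 10 (f(x, g) = 2 - (-2)*4 = 2 - ½*(-16) = 2 + 8 = 10)
K = 9 (K = 4 - (-1 - 4) = 4 - 1*(-5) = 4 + 5 = 9)
F = ⅒ (F = 1/10 = ⅒ ≈ 0.10000)
(K - 1*(-1))*F = (9 - 1*(-1))*(⅒) = (9 + 1)*(⅒) = 10*(⅒) = 1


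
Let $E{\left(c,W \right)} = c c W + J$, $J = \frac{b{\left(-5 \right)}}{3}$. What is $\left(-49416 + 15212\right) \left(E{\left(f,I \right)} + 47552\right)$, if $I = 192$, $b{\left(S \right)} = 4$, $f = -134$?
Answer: $- \frac{358639748464}{3} \approx -1.1955 \cdot 10^{11}$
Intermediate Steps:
$J = \frac{4}{3} \approx 1.3333$
$E{\left(c,W \right)} = \frac{4}{3} + W c^{2}$ ($E{\left(c,W \right)} = c c W + \frac{4}{3} = c^{2} W + \frac{4}{3} = W c^{2} + \frac{4}{3} = \frac{4}{3} + W c^{2}$)
$\left(-49416 + 15212\right) \left(E{\left(f,I \right)} + 47552\right) = \left(-49416 + 15212\right) \left(\left(\frac{4}{3} + 192 \left(-134\right)^{2}\right) + 47552\right) = - 34204 \left(\left(\frac{4}{3} + 192 \cdot 17956\right) + 47552\right) = - 34204 \left(\left(\frac{4}{3} + 3447552\right) + 47552\right) = - 34204 \left(\frac{10342660}{3} + 47552\right) = \left(-34204\right) \frac{10485316}{3} = - \frac{358639748464}{3}$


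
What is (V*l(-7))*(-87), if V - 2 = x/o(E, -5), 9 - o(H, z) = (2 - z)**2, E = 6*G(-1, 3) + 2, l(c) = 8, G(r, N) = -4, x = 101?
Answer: 1827/5 ≈ 365.40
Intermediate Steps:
E = -22 (E = 6*(-4) + 2 = -24 + 2 = -22)
o(H, z) = 9 - (2 - z)**2
V = -21/40 (V = 2 + 101/(9 - (-2 - 5)**2) = 2 + 101/(9 - 1*(-7)**2) = 2 + 101/(9 - 1*49) = 2 + 101/(9 - 49) = 2 + 101/(-40) = 2 + 101*(-1/40) = 2 - 101/40 = -21/40 ≈ -0.52500)
(V*l(-7))*(-87) = -21/40*8*(-87) = -21/5*(-87) = 1827/5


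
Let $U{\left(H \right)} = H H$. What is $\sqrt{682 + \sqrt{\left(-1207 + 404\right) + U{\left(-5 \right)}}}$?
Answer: $\sqrt{682 + i \sqrt{778}} \approx 26.121 + 0.53392 i$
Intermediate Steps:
$U{\left(H \right)} = H^{2}$
$\sqrt{682 + \sqrt{\left(-1207 + 404\right) + U{\left(-5 \right)}}} = \sqrt{682 + \sqrt{\left(-1207 + 404\right) + \left(-5\right)^{2}}} = \sqrt{682 + \sqrt{-803 + 25}} = \sqrt{682 + \sqrt{-778}} = \sqrt{682 + i \sqrt{778}}$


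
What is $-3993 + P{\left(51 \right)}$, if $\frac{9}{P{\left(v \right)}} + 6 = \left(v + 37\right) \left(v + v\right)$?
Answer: $- \frac{11939067}{2990} \approx -3993.0$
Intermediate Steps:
$P{\left(v \right)} = \frac{9}{-6 + 2 v \left(37 + v\right)}$ ($P{\left(v \right)} = \frac{9}{-6 + \left(v + 37\right) \left(v + v\right)} = \frac{9}{-6 + \left(37 + v\right) 2 v} = \frac{9}{-6 + 2 v \left(37 + v\right)}$)
$-3993 + P{\left(51 \right)} = -3993 + \frac{9}{2 \left(-3 + 51^{2} + 37 \cdot 51\right)} = -3993 + \frac{9}{2 \left(-3 + 2601 + 1887\right)} = -3993 + \frac{9}{2 \cdot 4485} = -3993 + \frac{9}{2} \cdot \frac{1}{4485} = -3993 + \frac{3}{2990} = - \frac{11939067}{2990}$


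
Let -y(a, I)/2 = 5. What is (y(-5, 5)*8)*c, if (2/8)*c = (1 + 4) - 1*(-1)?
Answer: -1920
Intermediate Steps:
y(a, I) = -10 (y(a, I) = -2*5 = -10)
c = 24 (c = 4*((1 + 4) - 1*(-1)) = 4*(5 + 1) = 4*6 = 24)
(y(-5, 5)*8)*c = -10*8*24 = -80*24 = -1920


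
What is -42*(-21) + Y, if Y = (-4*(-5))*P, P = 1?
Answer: 902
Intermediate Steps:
Y = 20 (Y = -4*(-5)*1 = 20*1 = 20)
-42*(-21) + Y = -42*(-21) + 20 = 882 + 20 = 902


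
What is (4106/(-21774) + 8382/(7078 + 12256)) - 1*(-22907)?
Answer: 2410864497569/105244629 ≈ 22907.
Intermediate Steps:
(4106/(-21774) + 8382/(7078 + 12256)) - 1*(-22907) = (4106*(-1/21774) + 8382/19334) + 22907 = (-2053/10887 + 8382*(1/19334)) + 22907 = (-2053/10887 + 4191/9667) + 22907 = 25781066/105244629 + 22907 = 2410864497569/105244629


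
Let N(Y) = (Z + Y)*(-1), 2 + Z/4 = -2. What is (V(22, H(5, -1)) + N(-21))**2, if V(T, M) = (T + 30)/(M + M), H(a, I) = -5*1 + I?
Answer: 9604/9 ≈ 1067.1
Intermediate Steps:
Z = -16 (Z = -8 + 4*(-2) = -8 - 8 = -16)
N(Y) = 16 - Y (N(Y) = (-16 + Y)*(-1) = 16 - Y)
H(a, I) = -5 + I
V(T, M) = (30 + T)/(2*M) (V(T, M) = (30 + T)/((2*M)) = (30 + T)*(1/(2*M)) = (30 + T)/(2*M))
(V(22, H(5, -1)) + N(-21))**2 = ((30 + 22)/(2*(-5 - 1)) + (16 - 1*(-21)))**2 = ((1/2)*52/(-6) + (16 + 21))**2 = ((1/2)*(-1/6)*52 + 37)**2 = (-13/3 + 37)**2 = (98/3)**2 = 9604/9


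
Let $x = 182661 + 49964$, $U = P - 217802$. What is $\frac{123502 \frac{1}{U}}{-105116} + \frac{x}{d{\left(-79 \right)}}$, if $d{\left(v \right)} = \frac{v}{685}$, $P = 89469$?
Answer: $- \frac{1074791281720120421}{532849139306} \approx -2.0171 \cdot 10^{6}$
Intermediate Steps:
$d{\left(v \right)} = \frac{v}{685}$ ($d{\left(v \right)} = v \frac{1}{685} = \frac{v}{685}$)
$U = -128333$ ($U = 89469 - 217802 = -128333$)
$x = 232625$
$\frac{123502 \frac{1}{U}}{-105116} + \frac{x}{d{\left(-79 \right)}} = \frac{123502 \frac{1}{-128333}}{-105116} + \frac{232625}{\frac{1}{685} \left(-79\right)} = 123502 \left(- \frac{1}{128333}\right) \left(- \frac{1}{105116}\right) + \frac{232625}{- \frac{79}{685}} = \left(- \frac{123502}{128333}\right) \left(- \frac{1}{105116}\right) + 232625 \left(- \frac{685}{79}\right) = \frac{61751}{6744925814} - \frac{159348125}{79} = - \frac{1074791281720120421}{532849139306}$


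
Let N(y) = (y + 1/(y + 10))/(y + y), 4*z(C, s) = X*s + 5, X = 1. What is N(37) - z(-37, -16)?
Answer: 22609/6956 ≈ 3.2503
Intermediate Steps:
z(C, s) = 5/4 + s/4 (z(C, s) = (1*s + 5)/4 = (s + 5)/4 = (5 + s)/4 = 5/4 + s/4)
N(y) = (y + 1/(10 + y))/(2*y) (N(y) = (y + 1/(10 + y))/((2*y)) = (y + 1/(10 + y))*(1/(2*y)) = (y + 1/(10 + y))/(2*y))
N(37) - z(-37, -16) = (½)*(1 + 37² + 10*37)/(37*(10 + 37)) - (5/4 + (¼)*(-16)) = (½)*(1/37)*(1 + 1369 + 370)/47 - (5/4 - 4) = (½)*(1/37)*(1/47)*1740 - 1*(-11/4) = 870/1739 + 11/4 = 22609/6956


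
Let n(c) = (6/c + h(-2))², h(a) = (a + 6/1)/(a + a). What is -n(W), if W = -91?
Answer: -9409/8281 ≈ -1.1362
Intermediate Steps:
h(a) = (6 + a)/(2*a) (h(a) = (a + 6*1)/((2*a)) = (a + 6)*(1/(2*a)) = (6 + a)*(1/(2*a)) = (6 + a)/(2*a))
n(c) = (-1 + 6/c)² (n(c) = (6/c + (½)*(6 - 2)/(-2))² = (6/c + (½)*(-½)*4)² = (6/c - 1)² = (-1 + 6/c)²)
-n(W) = -(6 - 1*(-91))²/(-91)² = -(6 + 91)²/8281 = -97²/8281 = -9409/8281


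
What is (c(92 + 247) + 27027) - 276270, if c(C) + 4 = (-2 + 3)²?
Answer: -249246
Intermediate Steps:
c(C) = -3 (c(C) = -4 + (-2 + 3)² = -4 + 1² = -4 + 1 = -3)
(c(92 + 247) + 27027) - 276270 = (-3 + 27027) - 276270 = 27024 - 276270 = -249246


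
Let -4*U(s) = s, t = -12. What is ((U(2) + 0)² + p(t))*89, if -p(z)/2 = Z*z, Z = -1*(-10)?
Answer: 85529/4 ≈ 21382.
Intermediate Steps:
Z = 10
p(z) = -20*z
U(s) = -s/4
((U(2) + 0)² + p(t))*89 = ((-¼*2 + 0)² - 20*(-12))*89 = ((-½ + 0)² + 240)*89 = ((-½)² + 240)*89 = (¼ + 240)*89 = (961/4)*89 = 85529/4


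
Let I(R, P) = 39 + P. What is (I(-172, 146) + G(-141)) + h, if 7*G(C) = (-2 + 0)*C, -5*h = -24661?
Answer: 180512/35 ≈ 5157.5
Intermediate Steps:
h = 24661/5 (h = -⅕*(-24661) = 24661/5 ≈ 4932.2)
G(C) = -2*C/7 (G(C) = ((-2 + 0)*C)/7 = (-2*C)/7 = -2*C/7)
(I(-172, 146) + G(-141)) + h = ((39 + 146) - 2/7*(-141)) + 24661/5 = (185 + 282/7) + 24661/5 = 1577/7 + 24661/5 = 180512/35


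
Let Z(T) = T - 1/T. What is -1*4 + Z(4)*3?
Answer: 29/4 ≈ 7.2500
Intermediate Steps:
-1*4 + Z(4)*3 = -1*4 + (4 - 1/4)*3 = -4 + (4 - 1*¼)*3 = -4 + (4 - ¼)*3 = -4 + (15/4)*3 = -4 + 45/4 = 29/4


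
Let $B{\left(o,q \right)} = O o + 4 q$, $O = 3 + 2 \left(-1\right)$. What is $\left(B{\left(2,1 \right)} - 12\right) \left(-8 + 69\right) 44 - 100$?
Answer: $-16204$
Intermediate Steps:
$O = 1$ ($O = 3 - 2 = 1$)
$B{\left(o,q \right)} = o + 4 q$ ($B{\left(o,q \right)} = 1 o + 4 q = o + 4 q$)
$\left(B{\left(2,1 \right)} - 12\right) \left(-8 + 69\right) 44 - 100 = \left(\left(2 + 4 \cdot 1\right) - 12\right) \left(-8 + 69\right) 44 - 100 = \left(\left(2 + 4\right) - 12\right) 61 \cdot 44 - 100 = \left(6 - 12\right) 61 \cdot 44 - 100 = \left(-6\right) 61 \cdot 44 - 100 = \left(-366\right) 44 - 100 = -16104 - 100 = -16204$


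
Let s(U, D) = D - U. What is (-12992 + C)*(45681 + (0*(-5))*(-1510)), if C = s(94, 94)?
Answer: -593487552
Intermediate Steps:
C = 0 (C = 94 - 1*94 = 94 - 94 = 0)
(-12992 + C)*(45681 + (0*(-5))*(-1510)) = (-12992 + 0)*(45681 + (0*(-5))*(-1510)) = -12992*(45681 + 0*(-1510)) = -12992*(45681 + 0) = -12992*45681 = -593487552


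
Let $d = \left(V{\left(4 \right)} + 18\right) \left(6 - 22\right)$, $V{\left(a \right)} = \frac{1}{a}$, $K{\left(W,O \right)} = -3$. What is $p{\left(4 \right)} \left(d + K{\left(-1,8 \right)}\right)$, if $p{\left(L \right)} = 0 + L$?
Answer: $-1180$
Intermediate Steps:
$p{\left(L \right)} = L$
$d = -292$ ($d = \left(\frac{1}{4} + 18\right) \left(6 - 22\right) = \left(\frac{1}{4} + 18\right) \left(-16\right) = \frac{73}{4} \left(-16\right) = -292$)
$p{\left(4 \right)} \left(d + K{\left(-1,8 \right)}\right) = 4 \left(-292 - 3\right) = 4 \left(-295\right) = -1180$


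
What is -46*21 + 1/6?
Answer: -5795/6 ≈ -965.83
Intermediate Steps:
-46*21 + 1/6 = -966 + ⅙ = -5795/6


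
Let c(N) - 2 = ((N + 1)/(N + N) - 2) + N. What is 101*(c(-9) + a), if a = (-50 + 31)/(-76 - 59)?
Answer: -114736/135 ≈ -849.90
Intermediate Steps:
a = 19/135 (a = -19/(-135) = -19*(-1/135) = 19/135 ≈ 0.14074)
c(N) = N + (1 + N)/(2*N) (c(N) = 2 + (((N + 1)/(N + N) - 2) + N) = 2 + (((1 + N)/((2*N)) - 2) + N) = 2 + (((1 + N)*(1/(2*N)) - 2) + N) = 2 + (((1 + N)/(2*N) - 2) + N) = 2 + ((-2 + (1 + N)/(2*N)) + N) = 2 + (-2 + N + (1 + N)/(2*N)) = N + (1 + N)/(2*N))
101*(c(-9) + a) = 101*((½ - 9 + (½)/(-9)) + 19/135) = 101*((½ - 9 + (½)*(-⅑)) + 19/135) = 101*((½ - 9 - 1/18) + 19/135) = 101*(-77/9 + 19/135) = 101*(-1136/135) = -114736/135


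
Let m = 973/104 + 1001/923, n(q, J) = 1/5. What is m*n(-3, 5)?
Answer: 77091/36920 ≈ 2.0881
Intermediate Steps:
n(q, J) = ⅕
m = 77091/7384 (m = 973*(1/104) + 1001*(1/923) = 973/104 + 77/71 = 77091/7384 ≈ 10.440)
m*n(-3, 5) = (77091/7384)*(⅕) = 77091/36920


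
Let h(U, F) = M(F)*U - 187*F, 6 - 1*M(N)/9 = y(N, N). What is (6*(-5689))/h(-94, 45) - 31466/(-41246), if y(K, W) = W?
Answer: -105748025/168964239 ≈ -0.62586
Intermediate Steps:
M(N) = 54 - 9*N
h(U, F) = -187*F + U*(54 - 9*F) (h(U, F) = (54 - 9*F)*U - 187*F = U*(54 - 9*F) - 187*F = -187*F + U*(54 - 9*F))
(6*(-5689))/h(-94, 45) - 31466/(-41246) = (6*(-5689))/(-187*45 - 9*(-94)*(-6 + 45)) - 31466/(-41246) = -34134/(-8415 - 9*(-94)*39) - 31466*(-1/41246) = -34134/(-8415 + 32994) + 15733/20623 = -34134/24579 + 15733/20623 = -34134*1/24579 + 15733/20623 = -11378/8193 + 15733/20623 = -105748025/168964239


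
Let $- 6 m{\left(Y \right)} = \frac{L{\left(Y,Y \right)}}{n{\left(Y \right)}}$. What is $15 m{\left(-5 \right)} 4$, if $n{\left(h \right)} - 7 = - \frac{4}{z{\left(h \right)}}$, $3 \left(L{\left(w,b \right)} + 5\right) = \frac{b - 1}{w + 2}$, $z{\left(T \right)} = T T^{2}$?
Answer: $\frac{16250}{2637} \approx 6.1623$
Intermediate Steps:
$z{\left(T \right)} = T^{3}$
$L{\left(w,b \right)} = -5 + \frac{-1 + b}{3 \left(2 + w\right)}$ ($L{\left(w,b \right)} = -5 + \frac{\left(b - 1\right) \frac{1}{w + 2}}{3} = -5 + \frac{\left(-1 + b\right) \frac{1}{2 + w}}{3} = -5 + \frac{\frac{1}{2 + w} \left(-1 + b\right)}{3} = -5 + \frac{-1 + b}{3 \left(2 + w\right)}$)
$n{\left(h \right)} = 7 - \frac{4}{h^{3}}$
$m{\left(Y \right)} = - \frac{-31 - 14 Y}{18 \left(2 + Y\right) \left(7 - \frac{4}{Y^{3}}\right)}$ ($m{\left(Y \right)} = - \frac{\frac{-31 + Y - 15 Y}{3 \left(2 + Y\right)} \frac{1}{7 - \frac{4}{Y^{3}}}}{6} = - \frac{\frac{-31 - 14 Y}{3 \left(2 + Y\right)} \frac{1}{7 - \frac{4}{Y^{3}}}}{6} = - \frac{\frac{1}{3} \frac{1}{2 + Y} \frac{1}{7 - \frac{4}{Y^{3}}} \left(-31 - 14 Y\right)}{6} = - \frac{-31 - 14 Y}{18 \left(2 + Y\right) \left(7 - \frac{4}{Y^{3}}\right)}$)
$15 m{\left(-5 \right)} 4 = 15 \frac{\left(-5\right)^{3} \left(31 + 14 \left(-5\right)\right)}{18 \left(-4 + 7 \left(-5\right)^{3}\right) \left(2 - 5\right)} 4 = 15 \cdot \frac{1}{18} \left(-125\right) \frac{1}{-4 + 7 \left(-125\right)} \frac{1}{-3} \left(31 - 70\right) 4 = 15 \cdot \frac{1}{18} \left(-125\right) \frac{1}{-4 - 875} \left(- \frac{1}{3}\right) \left(-39\right) 4 = 15 \cdot \frac{1}{18} \left(-125\right) \frac{1}{-879} \left(- \frac{1}{3}\right) \left(-39\right) 4 = 15 \cdot \frac{1}{18} \left(-125\right) \left(- \frac{1}{879}\right) \left(- \frac{1}{3}\right) \left(-39\right) 4 = 15 \cdot \frac{1625}{15822} \cdot 4 = \frac{8125}{5274} \cdot 4 = \frac{16250}{2637}$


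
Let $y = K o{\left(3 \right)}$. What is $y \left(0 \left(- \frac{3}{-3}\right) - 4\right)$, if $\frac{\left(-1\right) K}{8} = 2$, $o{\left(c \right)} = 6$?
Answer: $384$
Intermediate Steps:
$K = -16$ ($K = \left(-8\right) 2 = -16$)
$y = -96$ ($y = \left(-16\right) 6 = -96$)
$y \left(0 \left(- \frac{3}{-3}\right) - 4\right) = - 96 \left(0 \left(- \frac{3}{-3}\right) - 4\right) = - 96 \left(0 \left(\left(-3\right) \left(- \frac{1}{3}\right)\right) - 4\right) = - 96 \left(0 \cdot 1 - 4\right) = - 96 \left(0 - 4\right) = \left(-96\right) \left(-4\right) = 384$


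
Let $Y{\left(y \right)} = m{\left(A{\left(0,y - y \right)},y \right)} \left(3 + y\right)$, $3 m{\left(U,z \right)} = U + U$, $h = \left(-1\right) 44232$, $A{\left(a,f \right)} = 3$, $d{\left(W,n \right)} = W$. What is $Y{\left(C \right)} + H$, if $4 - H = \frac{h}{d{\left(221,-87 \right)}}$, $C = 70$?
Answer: $\frac{77382}{221} \approx 350.14$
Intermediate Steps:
$h = -44232$
$m{\left(U,z \right)} = \frac{2 U}{3}$ ($m{\left(U,z \right)} = \frac{U + U}{3} = \frac{2 U}{3}$)
$H = \frac{45116}{221}$ ($H = 4 - - \frac{44232}{221} = 4 + \frac{44232}{221} = \frac{45116}{221} \approx 204.14$)
$Y{\left(y \right)} = 6 + 2 y$ ($Y{\left(y \right)} = \frac{2}{3} \cdot 3 \left(3 + y\right) = 2 \left(3 + y\right) = 6 + 2 y$)
$Y{\left(C \right)} + H = \left(6 + 2 \cdot 70\right) + \frac{45116}{221} = \left(6 + 140\right) + \frac{45116}{221} = 146 + \frac{45116}{221} = \frac{77382}{221}$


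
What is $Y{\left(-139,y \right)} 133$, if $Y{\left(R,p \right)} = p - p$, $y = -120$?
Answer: $0$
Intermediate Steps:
$Y{\left(R,p \right)} = 0$
$Y{\left(-139,y \right)} 133 = 0 \cdot 133 = 0$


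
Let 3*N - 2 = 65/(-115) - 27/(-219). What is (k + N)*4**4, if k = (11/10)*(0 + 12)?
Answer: 29484544/8395 ≈ 3512.2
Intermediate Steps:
N = 872/1679 (N = 2/3 + (65/(-115) - 27/(-219))/3 = 2/3 + (65*(-1/115) - 27*(-1/219))/3 = 2/3 + (-13/23 + 9/73)/3 = 2/3 + (1/3)*(-742/1679) = 2/3 - 742/5037 = 872/1679 ≈ 0.51936)
k = 66/5 (k = (11*(1/10))*12 = (11/10)*12 = 66/5 ≈ 13.200)
(k + N)*4**4 = (66/5 + 872/1679)*4**4 = (115174/8395)*256 = 29484544/8395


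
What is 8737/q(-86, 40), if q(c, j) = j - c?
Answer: 8737/126 ≈ 69.341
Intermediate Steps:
8737/q(-86, 40) = 8737/(40 - 1*(-86)) = 8737/(40 + 86) = 8737/126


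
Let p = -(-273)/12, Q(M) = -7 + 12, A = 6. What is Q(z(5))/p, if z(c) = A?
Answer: 20/91 ≈ 0.21978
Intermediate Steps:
z(c) = 6
Q(M) = 5
p = 91/4 (p = -(-273)/12 = -13*(-7/4) = 91/4 ≈ 22.750)
Q(z(5))/p = 5/(91/4) = 5*(4/91) = 20/91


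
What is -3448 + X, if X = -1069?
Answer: -4517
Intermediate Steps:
-3448 + X = -3448 - 1069 = -4517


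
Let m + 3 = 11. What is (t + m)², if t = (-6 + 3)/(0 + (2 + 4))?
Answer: 225/4 ≈ 56.250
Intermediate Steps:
t = -½ (t = -3/(0 + 6) = -3/6 = -3*⅙ = -½ ≈ -0.50000)
m = 8 (m = -3 + 11 = 8)
(t + m)² = (-½ + 8)² = (15/2)² = 225/4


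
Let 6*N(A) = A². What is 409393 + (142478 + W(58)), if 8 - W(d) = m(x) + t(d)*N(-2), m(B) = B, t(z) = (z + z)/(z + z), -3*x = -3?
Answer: 1655632/3 ≈ 5.5188e+5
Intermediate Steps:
N(A) = A²/6
x = 1 (x = -⅓*(-3) = 1)
t(z) = 1 (t(z) = (2*z)/((2*z)) = (2*z)*(1/(2*z)) = 1)
W(d) = 19/3 (W(d) = 8 - (1 + 1*((⅙)*(-2)²)) = 8 - (1 + 1*((⅙)*4)) = 8 - (1 + 1*(⅔)) = 8 - (1 + ⅔) = 8 - 1*5/3 = 8 - 5/3 = 19/3)
409393 + (142478 + W(58)) = 409393 + (142478 + 19/3) = 409393 + 427453/3 = 1655632/3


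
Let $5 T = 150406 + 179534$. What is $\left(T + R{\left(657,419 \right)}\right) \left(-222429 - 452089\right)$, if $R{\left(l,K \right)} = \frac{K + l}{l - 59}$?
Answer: $- \frac{1023760071700}{23} \approx -4.4511 \cdot 10^{10}$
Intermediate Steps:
$T = 65988$ ($T = \frac{150406 + 179534}{5} = \frac{1}{5} \cdot 329940 = 65988$)
$R{\left(l,K \right)} = \frac{K + l}{-59 + l}$
$\left(T + R{\left(657,419 \right)}\right) \left(-222429 - 452089\right) = \left(65988 + \frac{419 + 657}{-59 + 657}\right) \left(-222429 - 452089\right) = \left(65988 + \frac{1}{598} \cdot 1076\right) \left(-674518\right) = \left(65988 + \frac{538}{299}\right) \left(-674518\right) = \frac{19730950}{299} \left(-674518\right) = - \frac{1023760071700}{23}$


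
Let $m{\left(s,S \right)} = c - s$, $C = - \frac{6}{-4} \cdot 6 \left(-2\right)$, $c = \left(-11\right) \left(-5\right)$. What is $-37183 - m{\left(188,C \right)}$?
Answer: $-37050$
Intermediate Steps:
$c = 55$
$C = -18$ ($C = \left(-6\right) \left(- \frac{1}{4}\right) 6 \left(-2\right) = \frac{3}{2} \cdot 6 \left(-2\right) = 9 \left(-2\right) = -18$)
$m{\left(s,S \right)} = 55 - s$
$-37183 - m{\left(188,C \right)} = -37183 - \left(55 - 188\right) = -37183 - -133 = -37183 + 133 = -37050$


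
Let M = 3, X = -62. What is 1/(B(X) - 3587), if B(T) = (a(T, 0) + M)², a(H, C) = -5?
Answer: -1/3583 ≈ -0.00027910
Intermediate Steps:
B(T) = 4 (B(T) = (-5 + 3)² = (-2)² = 4)
1/(B(X) - 3587) = 1/(4 - 3587) = 1/(-3583) = -1/3583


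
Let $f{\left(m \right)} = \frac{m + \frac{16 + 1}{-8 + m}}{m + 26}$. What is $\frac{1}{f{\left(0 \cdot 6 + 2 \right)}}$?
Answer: $- \frac{168}{5} \approx -33.6$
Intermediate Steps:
$f{\left(m \right)} = \frac{m + \frac{17}{-8 + m}}{26 + m}$
$\frac{1}{f{\left(0 \cdot 6 + 2 \right)}} = \frac{1}{\frac{1}{-208 + \left(0 \cdot 6 + 2\right)^{2} + 18 \left(0 \cdot 6 + 2\right)} \left(17 + \left(0 \cdot 6 + 2\right)^{2} - 8 \left(0 \cdot 6 + 2\right)\right)} = \frac{1}{\frac{1}{-208 + \left(0 + 2\right)^{2} + 18 \left(0 + 2\right)} \left(17 + \left(0 + 2\right)^{2} - 8 \left(0 + 2\right)\right)} = \frac{1}{\frac{1}{-208 + 2^{2} + 18 \cdot 2} \left(17 + 2^{2} - 16\right)} = \frac{1}{\frac{1}{-208 + 4 + 36} \left(17 + 4 - 16\right)} = \frac{1}{\frac{1}{-168} \cdot 5} = \frac{1}{\left(- \frac{1}{168}\right) 5} = \frac{1}{- \frac{5}{168}} = - \frac{168}{5}$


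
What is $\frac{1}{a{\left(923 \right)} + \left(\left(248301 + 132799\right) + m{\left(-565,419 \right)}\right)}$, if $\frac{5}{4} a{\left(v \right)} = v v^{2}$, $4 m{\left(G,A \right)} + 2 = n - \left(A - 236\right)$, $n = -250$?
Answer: $\frac{20}{12588907297} \approx 1.5887 \cdot 10^{-9}$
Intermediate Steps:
$m{\left(G,A \right)} = -4 - \frac{A}{4}$ ($m{\left(G,A \right)} = - \frac{1}{2} + \frac{-250 - \left(A - 236\right)}{4} = - \frac{1}{2} + \frac{-250 - \left(-236 + A\right)}{4} = - \frac{1}{2} + \frac{-14 - A}{4} = - \frac{1}{2} - \left(\frac{7}{2} + \frac{A}{4}\right) = -4 - \frac{A}{4}$)
$a{\left(v \right)} = \frac{4 v^{3}}{5}$ ($a{\left(v \right)} = \frac{4 v v^{2}}{5} = \frac{4 v^{3}}{5}$)
$\frac{1}{a{\left(923 \right)} + \left(\left(248301 + 132799\right) + m{\left(-565,419 \right)}\right)} = \frac{1}{\frac{4 \cdot 923^{3}}{5} + \left(\left(248301 + 132799\right) - \frac{435}{4}\right)} = \frac{1}{\frac{4}{5} \cdot 786330467 + \left(381100 - \frac{435}{4}\right)} = \frac{1}{\frac{3145321868}{5} + \left(381100 - \frac{435}{4}\right)} = \frac{1}{\frac{3145321868}{5} + \frac{1523965}{4}} = \frac{1}{\frac{12588907297}{20}} = \frac{20}{12588907297}$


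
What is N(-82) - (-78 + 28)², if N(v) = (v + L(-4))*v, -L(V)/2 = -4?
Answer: 3568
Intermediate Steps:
L(V) = 8 (L(V) = -2*(-4) = 8)
N(v) = v*(8 + v) (N(v) = (v + 8)*v = (8 + v)*v = v*(8 + v))
N(-82) - (-78 + 28)² = -82*(8 - 82) - (-78 + 28)² = -82*(-74) - 1*(-50)² = 6068 - 1*2500 = 6068 - 2500 = 3568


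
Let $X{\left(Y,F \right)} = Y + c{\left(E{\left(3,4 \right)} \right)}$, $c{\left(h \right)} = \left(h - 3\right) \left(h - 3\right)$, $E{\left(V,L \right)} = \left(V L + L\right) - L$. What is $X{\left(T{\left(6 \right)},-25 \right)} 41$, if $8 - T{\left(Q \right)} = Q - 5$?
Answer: $3608$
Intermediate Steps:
$E{\left(V,L \right)} = L V$ ($E{\left(V,L \right)} = \left(L V + L\right) - L = \left(L + L V\right) - L = L V$)
$c{\left(h \right)} = \left(-3 + h\right)^{2}$ ($c{\left(h \right)} = \left(-3 + h\right) \left(-3 + h\right) = \left(-3 + h\right)^{2}$)
$T{\left(Q \right)} = 13 - Q$ ($T{\left(Q \right)} = 8 - \left(Q - 5\right) = 8 - \left(-5 + Q\right) = 13 - Q$)
$X{\left(Y,F \right)} = 81 + Y$ ($X{\left(Y,F \right)} = Y + \left(-3 + 4 \cdot 3\right)^{2} = Y + \left(-3 + 12\right)^{2} = Y + 9^{2} = Y + 81 = 81 + Y$)
$X{\left(T{\left(6 \right)},-25 \right)} 41 = \left(81 + \left(13 - 6\right)\right) 41 = \left(81 + 7\right) 41 = 88 \cdot 41 = 3608$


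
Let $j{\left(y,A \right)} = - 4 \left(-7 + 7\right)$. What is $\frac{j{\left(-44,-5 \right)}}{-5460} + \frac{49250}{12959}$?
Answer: $\frac{49250}{12959} \approx 3.8004$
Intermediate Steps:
$j{\left(y,A \right)} = 0$ ($j{\left(y,A \right)} = \left(-4\right) 0 = 0$)
$\frac{j{\left(-44,-5 \right)}}{-5460} + \frac{49250}{12959} = \frac{0}{-5460} + \frac{49250}{12959} = 0 \left(- \frac{1}{5460}\right) + 49250 \cdot \frac{1}{12959} = 0 + \frac{49250}{12959} = \frac{49250}{12959}$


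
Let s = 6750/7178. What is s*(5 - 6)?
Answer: -3375/3589 ≈ -0.94037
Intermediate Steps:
s = 3375/3589 (s = 6750*(1/7178) = 3375/3589 ≈ 0.94037)
s*(5 - 6) = 3375*(5 - 6)/3589 = (3375/3589)*(-1) = -3375/3589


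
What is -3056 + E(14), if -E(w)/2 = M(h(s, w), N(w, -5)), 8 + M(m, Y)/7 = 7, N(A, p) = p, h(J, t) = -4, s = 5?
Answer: -3042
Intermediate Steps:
M(m, Y) = -7 (M(m, Y) = -56 + 7*7 = -56 + 49 = -7)
E(w) = 14 (E(w) = -2*(-7) = 14)
-3056 + E(14) = -3056 + 14 = -3042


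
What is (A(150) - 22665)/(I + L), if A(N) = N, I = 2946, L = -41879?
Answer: 22515/38933 ≈ 0.57830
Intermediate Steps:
(A(150) - 22665)/(I + L) = (150 - 22665)/(2946 - 41879) = -22515/(-38933) = -22515*(-1/38933) = 22515/38933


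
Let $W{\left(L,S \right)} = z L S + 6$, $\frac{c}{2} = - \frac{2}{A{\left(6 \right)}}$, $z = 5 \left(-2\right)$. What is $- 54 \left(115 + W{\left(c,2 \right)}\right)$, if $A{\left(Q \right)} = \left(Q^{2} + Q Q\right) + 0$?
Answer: $-6594$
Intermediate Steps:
$A{\left(Q \right)} = 2 Q^{2}$ ($A{\left(Q \right)} = \left(Q^{2} + Q^{2}\right) + 0 = 2 Q^{2} + 0 = 2 Q^{2}$)
$z = -10$
$c = - \frac{1}{18}$ ($c = 2 \left(- \frac{2}{2 \cdot 6^{2}}\right) = 2 \left(- \frac{2}{2 \cdot 36}\right) = 2 \left(- \frac{2}{72}\right) = 2 \left(\left(-2\right) \frac{1}{72}\right) = 2 \left(- \frac{1}{36}\right) = - \frac{1}{18} \approx -0.055556$)
$W{\left(L,S \right)} = 6 - 10 L S$ ($W{\left(L,S \right)} = - 10 L S + 6 = 6 - 10 L S$)
$- 54 \left(115 + W{\left(c,2 \right)}\right) = - 54 \left(115 + \left(6 - \left(- \frac{5}{9}\right) 2\right)\right) = - 54 \left(115 + \left(6 + \frac{10}{9}\right)\right) = - 54 \left(115 + \frac{64}{9}\right) = \left(-54\right) \frac{1099}{9} = -6594$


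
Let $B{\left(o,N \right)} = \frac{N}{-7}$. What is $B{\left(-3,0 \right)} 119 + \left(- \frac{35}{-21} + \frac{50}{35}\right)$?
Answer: $\frac{65}{21} \approx 3.0952$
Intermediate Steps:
$B{\left(o,N \right)} = - \frac{N}{7}$ ($B{\left(o,N \right)} = N \left(- \frac{1}{7}\right) = - \frac{N}{7}$)
$B{\left(-3,0 \right)} 119 + \left(- \frac{35}{-21} + \frac{50}{35}\right) = \left(- \frac{1}{7}\right) 0 \cdot 119 + \left(- \frac{35}{-21} + \frac{50}{35}\right) = 0 \cdot 119 + \left(\left(-35\right) \left(- \frac{1}{21}\right) + 50 \cdot \frac{1}{35}\right) = 0 + \left(\frac{5}{3} + \frac{10}{7}\right) = 0 + \frac{65}{21} = \frac{65}{21}$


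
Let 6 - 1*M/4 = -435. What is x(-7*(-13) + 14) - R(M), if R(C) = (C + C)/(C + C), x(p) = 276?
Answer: 275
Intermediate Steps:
M = 1764 (M = 24 - 4*(-435) = 24 + 1740 = 1764)
R(C) = 1 (R(C) = (2*C)/((2*C)) = (2*C)*(1/(2*C)) = 1)
x(-7*(-13) + 14) - R(M) = 276 - 1*1 = 276 - 1 = 275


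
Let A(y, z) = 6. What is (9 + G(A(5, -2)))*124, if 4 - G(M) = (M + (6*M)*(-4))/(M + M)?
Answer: 3038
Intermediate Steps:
G(M) = 31/2 (G(M) = 4 - (M + (6*M)*(-4))/(M + M) = 4 - (M - 24*M)/(2*M) = 4 - (-23*M)*1/(2*M) = 4 - 1*(-23/2) = 4 + 23/2 = 31/2)
(9 + G(A(5, -2)))*124 = (9 + 31/2)*124 = (49/2)*124 = 3038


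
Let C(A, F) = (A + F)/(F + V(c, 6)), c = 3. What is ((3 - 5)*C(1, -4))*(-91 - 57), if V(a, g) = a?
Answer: 888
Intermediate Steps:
C(A, F) = (A + F)/(3 + F) (C(A, F) = (A + F)/(F + 3) = (A + F)/(3 + F))
((3 - 5)*C(1, -4))*(-91 - 57) = ((3 - 5)*((1 - 4)/(3 - 4)))*(-91 - 57) = -2*(-3)/(-1)*(-148) = -(-2)*(-3)*(-148) = -2*3*(-148) = -6*(-148) = 888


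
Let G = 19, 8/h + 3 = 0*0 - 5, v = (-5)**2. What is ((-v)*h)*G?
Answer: 475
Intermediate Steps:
v = 25
h = -1 (h = 8/(-3 + (0*0 - 5)) = 8/(-3 + (0 - 5)) = 8/(-3 - 5) = 8/(-8) = 8*(-1/8) = -1)
((-v)*h)*G = (-1*25*(-1))*19 = -25*(-1)*19 = 25*19 = 475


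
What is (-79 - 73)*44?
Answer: -6688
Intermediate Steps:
(-79 - 73)*44 = -152*44 = -6688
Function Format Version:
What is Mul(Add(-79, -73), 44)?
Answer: -6688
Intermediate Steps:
Mul(Add(-79, -73), 44) = Mul(-152, 44) = -6688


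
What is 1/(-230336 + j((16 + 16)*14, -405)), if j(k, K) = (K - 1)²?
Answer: -1/65500 ≈ -1.5267e-5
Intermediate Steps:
j(k, K) = (-1 + K)²
1/(-230336 + j((16 + 16)*14, -405)) = 1/(-230336 + (-1 - 405)²) = 1/(-230336 + (-406)²) = 1/(-230336 + 164836) = 1/(-65500) = -1/65500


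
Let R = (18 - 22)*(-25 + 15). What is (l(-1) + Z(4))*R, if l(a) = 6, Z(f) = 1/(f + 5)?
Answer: 2200/9 ≈ 244.44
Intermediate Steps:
Z(f) = 1/(5 + f)
R = 40 (R = -4*(-10) = 40)
(l(-1) + Z(4))*R = (6 + 1/(5 + 4))*40 = (6 + 1/9)*40 = (6 + ⅑)*40 = (55/9)*40 = 2200/9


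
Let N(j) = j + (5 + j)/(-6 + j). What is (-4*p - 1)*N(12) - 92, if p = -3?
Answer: 427/6 ≈ 71.167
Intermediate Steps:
N(j) = j + (5 + j)/(-6 + j)
(-4*p - 1)*N(12) - 92 = (-4*(-3) - 1)*((5 + 12² - 5*12)/(-6 + 12)) - 92 = (12 - 1)*((5 + 144 - 60)/6) - 92 = 11*((⅙)*89) - 92 = 11*(89/6) - 92 = 979/6 - 92 = 427/6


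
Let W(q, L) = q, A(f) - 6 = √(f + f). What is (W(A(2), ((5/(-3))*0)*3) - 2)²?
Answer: 36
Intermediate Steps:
A(f) = 6 + √2*√f (A(f) = 6 + √(f + f) = 6 + √(2*f) = 6 + √2*√f)
(W(A(2), ((5/(-3))*0)*3) - 2)² = ((6 + √2*√2) - 2)² = ((6 + 2) - 2)² = (8 - 2)² = 6² = 36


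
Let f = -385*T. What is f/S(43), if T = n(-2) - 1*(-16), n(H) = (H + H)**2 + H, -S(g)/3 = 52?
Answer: 1925/26 ≈ 74.038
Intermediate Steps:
S(g) = -156 (S(g) = -3*52 = -156)
n(H) = H + 4*H**2 (n(H) = (2*H)**2 + H = 4*H**2 + H = H + 4*H**2)
T = 30 (T = -2*(1 + 4*(-2)) - 1*(-16) = -2*(1 - 8) + 16 = -2*(-7) + 16 = 14 + 16 = 30)
f = -11550 (f = -385*30 = -11550)
f/S(43) = -11550/(-156) = -11550*(-1/156) = 1925/26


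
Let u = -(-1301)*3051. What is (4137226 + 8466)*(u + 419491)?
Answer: 18194787168664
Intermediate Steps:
u = 3969351 (u = -1301*(-3051) = 3969351)
(4137226 + 8466)*(u + 419491) = (4137226 + 8466)*(3969351 + 419491) = 4145692*4388842 = 18194787168664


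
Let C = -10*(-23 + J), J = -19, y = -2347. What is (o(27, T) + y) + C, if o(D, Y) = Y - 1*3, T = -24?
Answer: -1954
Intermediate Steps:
o(D, Y) = -3 + Y (o(D, Y) = Y - 3 = -3 + Y)
C = 420 (C = -10*(-23 - 19) = -10*(-42) = 420)
(o(27, T) + y) + C = ((-3 - 24) - 2347) + 420 = (-27 - 2347) + 420 = -2374 + 420 = -1954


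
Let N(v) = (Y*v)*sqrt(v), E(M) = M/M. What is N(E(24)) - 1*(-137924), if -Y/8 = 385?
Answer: 134844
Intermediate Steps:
E(M) = 1
Y = -3080 (Y = -8*385 = -3080)
N(v) = -3080*v**(3/2) (N(v) = (-3080*v)*sqrt(v) = -3080*v**(3/2))
N(E(24)) - 1*(-137924) = -3080*1**(3/2) - 1*(-137924) = -3080*1 + 137924 = -3080 + 137924 = 134844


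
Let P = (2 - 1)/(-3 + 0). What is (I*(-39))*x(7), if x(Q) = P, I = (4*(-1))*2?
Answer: -104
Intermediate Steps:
I = -8 (I = -4*2 = -8)
P = -1/3 (P = 1/(-3) = 1*(-1/3) = -1/3 ≈ -0.33333)
x(Q) = -1/3
(I*(-39))*x(7) = -8*(-39)*(-1/3) = 312*(-1/3) = -104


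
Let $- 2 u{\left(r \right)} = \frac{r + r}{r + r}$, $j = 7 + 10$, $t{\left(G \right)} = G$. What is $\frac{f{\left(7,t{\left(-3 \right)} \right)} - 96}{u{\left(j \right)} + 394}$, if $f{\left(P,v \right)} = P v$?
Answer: $- \frac{234}{787} \approx -0.29733$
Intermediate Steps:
$j = 17$
$u{\left(r \right)} = - \frac{1}{2}$ ($u{\left(r \right)} = - \frac{\left(r + r\right) \frac{1}{r + r}}{2} = - \frac{2 r \frac{1}{2 r}}{2} = \left(- \frac{1}{2}\right) 1 = - \frac{1}{2}$)
$\frac{f{\left(7,t{\left(-3 \right)} \right)} - 96}{u{\left(j \right)} + 394} = \frac{7 \left(-3\right) - 96}{- \frac{1}{2} + 394} = \frac{-21 - 96}{\frac{787}{2}} = \left(-117\right) \frac{2}{787} = - \frac{234}{787}$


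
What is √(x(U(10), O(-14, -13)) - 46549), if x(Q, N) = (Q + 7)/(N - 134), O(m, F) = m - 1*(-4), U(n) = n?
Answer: I*√6703073/12 ≈ 215.75*I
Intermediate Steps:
O(m, F) = 4 + m (O(m, F) = m + 4 = 4 + m)
x(Q, N) = (7 + Q)/(-134 + N)
√(x(U(10), O(-14, -13)) - 46549) = √((7 + 10)/(-134 + (4 - 14)) - 46549) = √(17/(-134 - 10) - 46549) = √(17/(-144) - 46549) = √(-1/144*17 - 46549) = √(-17/144 - 46549) = √(-6703073/144) = I*√6703073/12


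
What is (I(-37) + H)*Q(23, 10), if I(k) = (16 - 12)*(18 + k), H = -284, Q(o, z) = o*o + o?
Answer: -198720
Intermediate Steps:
Q(o, z) = o + o² (Q(o, z) = o² + o = o + o²)
I(k) = 72 + 4*k (I(k) = 4*(18 + k) = 72 + 4*k)
(I(-37) + H)*Q(23, 10) = ((72 + 4*(-37)) - 284)*(23*(1 + 23)) = ((72 - 148) - 284)*(23*24) = (-76 - 284)*552 = -360*552 = -198720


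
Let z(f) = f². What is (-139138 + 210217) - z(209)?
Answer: 27398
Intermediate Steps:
(-139138 + 210217) - z(209) = (-139138 + 210217) - 1*209² = 71079 - 1*43681 = 71079 - 43681 = 27398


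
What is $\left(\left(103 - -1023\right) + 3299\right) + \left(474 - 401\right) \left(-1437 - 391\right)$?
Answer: $-129019$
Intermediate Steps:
$\left(\left(103 - -1023\right) + 3299\right) + \left(474 - 401\right) \left(-1437 - 391\right) = \left(\left(103 + 1023\right) + 3299\right) + 73 \left(-1828\right) = \left(1126 + 3299\right) - 133444 = 4425 - 133444 = -129019$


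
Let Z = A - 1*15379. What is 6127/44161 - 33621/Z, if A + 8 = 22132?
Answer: -1443410366/297865945 ≈ -4.8458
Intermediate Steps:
A = 22124 (A = -8 + 22132 = 22124)
Z = 6745 (Z = 22124 - 1*15379 = 22124 - 15379 = 6745)
6127/44161 - 33621/Z = 6127/44161 - 33621/6745 = -1443410366/297865945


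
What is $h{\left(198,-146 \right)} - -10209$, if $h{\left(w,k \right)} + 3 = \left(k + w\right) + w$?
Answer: $10456$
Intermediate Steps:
$h{\left(w,k \right)} = -3 + k + 2 w$ ($h{\left(w,k \right)} = -3 + \left(\left(k + w\right) + w\right) = -3 + \left(k + 2 w\right) = -3 + k + 2 w$)
$h{\left(198,-146 \right)} - -10209 = \left(-3 - 146 + 2 \cdot 198\right) - -10209 = \left(-3 - 146 + 396\right) + \left(-9466 + 19675\right) = 247 + 10209 = 10456$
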